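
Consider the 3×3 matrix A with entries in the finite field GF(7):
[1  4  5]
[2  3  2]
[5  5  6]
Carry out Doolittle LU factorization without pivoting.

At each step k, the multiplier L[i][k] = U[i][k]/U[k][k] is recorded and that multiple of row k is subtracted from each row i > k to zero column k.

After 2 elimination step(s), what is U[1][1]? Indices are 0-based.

U[1][1] = 2

Step 1: pivot at (0,0) is 1.
  row1 ← row1 − (2)·row0  ⇒  L[1][0]=2, U row1=(0, 2, 6)
  row2 ← row2 − (5)·row0  ⇒  L[2][0]=5, U row2=(0, 6, 2)
Step 2: pivot at (1,1) is 2.
  row2 ← row2 − (3)·row1  ⇒  L[2][1]=3, U row2=(0, 0, 5)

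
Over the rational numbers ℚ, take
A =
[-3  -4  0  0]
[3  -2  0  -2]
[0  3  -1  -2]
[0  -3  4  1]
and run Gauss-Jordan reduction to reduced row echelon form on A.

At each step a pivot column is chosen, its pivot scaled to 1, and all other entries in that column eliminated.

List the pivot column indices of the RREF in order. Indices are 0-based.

step 1: normalize row 0 (÷-3) = (1, 4/3, 0, 0)
  row 1: subtract 3×row0 = (0, -6, 0, -2)
step 2: normalize row 1 (÷-6) = (0, 1, 0, 1/3)
  row 0: subtract 4/3×row1 = (1, 0, 0, -4/9)
  row 2: subtract 3×row1 = (0, 0, -1, -3)
  row 3: subtract -3×row1 = (0, 0, 4, 2)
step 3: normalize row 2 (÷-1) = (0, 0, 1, 3)
  row 3: subtract 4×row2 = (0, 0, 0, -10)
step 4: normalize row 3 (÷-10) = (0, 0, 0, 1)
  row 0: subtract -4/9×row3 = (1, 0, 0, 0)
  row 1: subtract 1/3×row3 = (0, 1, 0, 0)
  row 2: subtract 3×row3 = (0, 0, 1, 0)

pivot columns: 0, 1, 2, 3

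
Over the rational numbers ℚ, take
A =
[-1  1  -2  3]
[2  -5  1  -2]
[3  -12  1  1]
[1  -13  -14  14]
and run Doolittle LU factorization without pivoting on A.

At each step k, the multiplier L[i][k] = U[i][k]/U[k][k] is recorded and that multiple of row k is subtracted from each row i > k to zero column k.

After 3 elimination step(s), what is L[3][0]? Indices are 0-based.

[col 0] pivot -1
  R1 -= -2*R0 → (0, -3, -3, 4)  (L[1][0] := -2)
  R2 -= -3*R0 → (0, -9, -5, 10)  (L[2][0] := -3)
  R3 -= -1*R0 → (0, -12, -16, 17)  (L[3][0] := -1)
[col 1] pivot -3
  R2 -= 3*R1 → (0, 0, 4, -2)  (L[2][1] := 3)
  R3 -= 4*R1 → (0, 0, -4, 1)  (L[3][1] := 4)
[col 2] pivot 4
  R3 -= -1*R2 → (0, 0, 0, -1)  (L[3][2] := -1)

L[3][0] = -1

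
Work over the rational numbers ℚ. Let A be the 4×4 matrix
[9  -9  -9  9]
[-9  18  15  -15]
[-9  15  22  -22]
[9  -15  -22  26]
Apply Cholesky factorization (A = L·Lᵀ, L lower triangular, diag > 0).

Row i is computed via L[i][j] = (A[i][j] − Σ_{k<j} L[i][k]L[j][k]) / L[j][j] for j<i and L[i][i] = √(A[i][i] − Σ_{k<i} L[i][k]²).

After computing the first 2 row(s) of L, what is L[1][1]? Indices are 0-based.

Step 1: L[0][0] = √(9) = 3.
  L[1][0] = (-9) / L[0][0] = -3.
Step 2: L[1][1] = √(9) = 3.

L[1][1] = 3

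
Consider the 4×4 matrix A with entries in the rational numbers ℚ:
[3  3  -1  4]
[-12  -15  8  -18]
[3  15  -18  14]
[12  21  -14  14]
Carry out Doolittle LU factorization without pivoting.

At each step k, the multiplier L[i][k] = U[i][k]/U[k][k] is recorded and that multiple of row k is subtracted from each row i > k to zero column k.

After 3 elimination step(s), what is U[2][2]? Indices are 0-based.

k=0: U[0][0]=3
  eliminate (1,0): mult=-4, new row 1: (0, -3, 4, -2); set L[1][0]=-4
  eliminate (2,0): mult=1, new row 2: (0, 12, -17, 10); set L[2][0]=1
  eliminate (3,0): mult=4, new row 3: (0, 9, -10, -2); set L[3][0]=4
k=1: U[1][1]=-3
  eliminate (2,1): mult=-4, new row 2: (0, 0, -1, 2); set L[2][1]=-4
  eliminate (3,1): mult=-3, new row 3: (0, 0, 2, -8); set L[3][1]=-3
k=2: U[2][2]=-1
  eliminate (3,2): mult=-2, new row 3: (0, 0, 0, -4); set L[3][2]=-2

U[2][2] = -1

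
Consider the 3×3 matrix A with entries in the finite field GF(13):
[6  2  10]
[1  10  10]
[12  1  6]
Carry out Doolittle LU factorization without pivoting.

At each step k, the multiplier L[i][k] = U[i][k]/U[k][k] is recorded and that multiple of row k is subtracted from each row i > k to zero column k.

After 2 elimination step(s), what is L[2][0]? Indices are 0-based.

[col 0] pivot 6
  R1 -= 11*R0 → (0, 1, 4)  (L[1][0] := 11)
  R2 -= 2*R0 → (0, 10, 12)  (L[2][0] := 2)
[col 1] pivot 1
  R2 -= 10*R1 → (0, 0, 11)  (L[2][1] := 10)

L[2][0] = 2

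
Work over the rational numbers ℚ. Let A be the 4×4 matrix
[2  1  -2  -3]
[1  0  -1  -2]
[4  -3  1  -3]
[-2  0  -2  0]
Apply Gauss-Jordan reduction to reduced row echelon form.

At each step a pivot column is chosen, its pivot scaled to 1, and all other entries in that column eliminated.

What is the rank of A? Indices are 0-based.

rank = 4

step 1: normalize row 0 (÷2) = (1, 1/2, -1, -3/2)
  row 1: subtract 1×row0 = (0, -1/2, 0, -1/2)
  row 2: subtract 4×row0 = (0, -5, 5, 3)
  row 3: subtract -2×row0 = (0, 1, -4, -3)
step 2: normalize row 1 (÷-1/2) = (0, 1, 0, 1)
  row 0: subtract 1/2×row1 = (1, 0, -1, -2)
  row 2: subtract -5×row1 = (0, 0, 5, 8)
  row 3: subtract 1×row1 = (0, 0, -4, -4)
step 3: normalize row 2 (÷5) = (0, 0, 1, 8/5)
  row 0: subtract -1×row2 = (1, 0, 0, -2/5)
  row 3: subtract -4×row2 = (0, 0, 0, 12/5)
step 4: normalize row 3 (÷12/5) = (0, 0, 0, 1)
  row 0: subtract -2/5×row3 = (1, 0, 0, 0)
  row 1: subtract 1×row3 = (0, 1, 0, 0)
  row 2: subtract 8/5×row3 = (0, 0, 1, 0)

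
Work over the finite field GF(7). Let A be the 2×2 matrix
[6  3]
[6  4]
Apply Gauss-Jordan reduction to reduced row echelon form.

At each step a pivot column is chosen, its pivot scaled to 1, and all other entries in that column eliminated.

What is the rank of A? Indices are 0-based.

pivot(0,0)=6: scale R0 → (1, 4)
  clear (1,0): R1 −= (6)R0 → (0, 1)
pivot(1,1)=1: scale R1 → (0, 1)
  clear (0,1): R0 −= (4)R1 → (1, 0)

rank = 2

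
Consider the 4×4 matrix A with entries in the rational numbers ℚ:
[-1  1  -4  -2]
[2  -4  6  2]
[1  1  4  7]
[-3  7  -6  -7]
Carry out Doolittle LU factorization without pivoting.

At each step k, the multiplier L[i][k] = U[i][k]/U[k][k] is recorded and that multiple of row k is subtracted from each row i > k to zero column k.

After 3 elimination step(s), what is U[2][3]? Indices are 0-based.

U[2][3] = 3

Step 1: pivot at (0,0) is -1.
  row1 ← row1 − (-2)·row0  ⇒  L[1][0]=-2, U row1=(0, -2, -2, -2)
  row2 ← row2 − (-1)·row0  ⇒  L[2][0]=-1, U row2=(0, 2, 0, 5)
  row3 ← row3 − (3)·row0  ⇒  L[3][0]=3, U row3=(0, 4, 6, -1)
Step 2: pivot at (1,1) is -2.
  row2 ← row2 − (-1)·row1  ⇒  L[2][1]=-1, U row2=(0, 0, -2, 3)
  row3 ← row3 − (-2)·row1  ⇒  L[3][1]=-2, U row3=(0, 0, 2, -5)
Step 3: pivot at (2,2) is -2.
  row3 ← row3 − (-1)·row2  ⇒  L[3][2]=-1, U row3=(0, 0, 0, -2)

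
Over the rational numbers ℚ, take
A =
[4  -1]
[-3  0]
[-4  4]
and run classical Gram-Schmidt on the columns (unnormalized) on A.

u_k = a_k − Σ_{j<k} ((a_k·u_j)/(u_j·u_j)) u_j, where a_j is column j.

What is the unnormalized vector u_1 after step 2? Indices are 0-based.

Step 1: u_0 = a_0 = (4, -3, -4).
Step 2: u_1 = a_1 − (-20/41)·u_0 = (39/41, -60/41, 84/41).

u_1 = (39/41, -60/41, 84/41)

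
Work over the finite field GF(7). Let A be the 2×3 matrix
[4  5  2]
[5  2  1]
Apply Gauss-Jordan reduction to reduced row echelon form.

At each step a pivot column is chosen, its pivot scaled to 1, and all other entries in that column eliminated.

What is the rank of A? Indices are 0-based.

rank = 2

step 1: normalize row 0 (÷4) = (1, 3, 4)
  row 1: subtract 5×row0 = (0, 1, 2)
step 2: normalize row 1 (÷1) = (0, 1, 2)
  row 0: subtract 3×row1 = (1, 0, 5)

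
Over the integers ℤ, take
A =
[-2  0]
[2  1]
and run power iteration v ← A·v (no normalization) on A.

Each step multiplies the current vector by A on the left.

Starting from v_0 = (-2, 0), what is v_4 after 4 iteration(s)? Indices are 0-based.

v_0 = (-2, 0).
v_1 = A·v_0 = (4, -4).
v_2 = A·v_1 = (-8, 4).
v_3 = A·v_2 = (16, -12).
v_4 = A·v_3 = (-32, 20).

v_4 = (-32, 20)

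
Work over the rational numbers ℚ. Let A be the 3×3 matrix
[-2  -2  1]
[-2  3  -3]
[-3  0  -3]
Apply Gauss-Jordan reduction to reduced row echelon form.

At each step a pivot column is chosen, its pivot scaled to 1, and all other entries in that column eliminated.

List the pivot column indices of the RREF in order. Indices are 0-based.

[1] R0 /= -2  ⇒  (1, 1, -1/2)
     R1 -= -2·R0  ⇒  (0, 5, -4)
     R2 -= -3·R0  ⇒  (0, 3, -9/2)
[2] R1 /= 5  ⇒  (0, 1, -4/5)
     R0 -= 1·R1  ⇒  (1, 0, 3/10)
     R2 -= 3·R1  ⇒  (0, 0, -21/10)
[3] R2 /= -21/10  ⇒  (0, 0, 1)
     R0 -= 3/10·R2  ⇒  (1, 0, 0)
     R1 -= -4/5·R2  ⇒  (0, 1, 0)

pivot columns: 0, 1, 2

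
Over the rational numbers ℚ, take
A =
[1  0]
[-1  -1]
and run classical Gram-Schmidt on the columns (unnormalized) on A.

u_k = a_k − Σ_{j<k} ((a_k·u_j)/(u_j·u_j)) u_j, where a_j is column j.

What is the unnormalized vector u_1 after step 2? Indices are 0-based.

Step 1: u_0 = a_0 = (1, -1).
Step 2: u_1 = a_1 − (1/2)·u_0 = (-1/2, -1/2).

u_1 = (-1/2, -1/2)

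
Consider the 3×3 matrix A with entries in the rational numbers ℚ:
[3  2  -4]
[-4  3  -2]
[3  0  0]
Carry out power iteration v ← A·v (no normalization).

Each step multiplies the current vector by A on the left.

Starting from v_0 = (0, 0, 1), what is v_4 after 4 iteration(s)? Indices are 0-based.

v_0 = (0, 0, 1).
v_1 = A·v_0 = (-4, -2, 0).
v_2 = A·v_1 = (-16, 10, -12).
v_3 = A·v_2 = (20, 118, -48).
v_4 = A·v_3 = (488, 370, 60).

v_4 = (488, 370, 60)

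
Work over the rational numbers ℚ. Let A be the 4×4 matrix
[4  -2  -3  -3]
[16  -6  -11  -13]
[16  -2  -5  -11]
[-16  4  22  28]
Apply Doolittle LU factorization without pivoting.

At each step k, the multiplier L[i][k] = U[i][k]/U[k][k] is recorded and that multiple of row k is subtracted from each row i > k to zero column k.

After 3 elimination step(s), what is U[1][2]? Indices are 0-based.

U[1][2] = 1

[col 0] pivot 4
  R1 -= 4*R0 → (0, 2, 1, -1)  (L[1][0] := 4)
  R2 -= 4*R0 → (0, 6, 7, 1)  (L[2][0] := 4)
  R3 -= -4*R0 → (0, -4, 10, 16)  (L[3][0] := -4)
[col 1] pivot 2
  R2 -= 3*R1 → (0, 0, 4, 4)  (L[2][1] := 3)
  R3 -= -2*R1 → (0, 0, 12, 14)  (L[3][1] := -2)
[col 2] pivot 4
  R3 -= 3*R2 → (0, 0, 0, 2)  (L[3][2] := 3)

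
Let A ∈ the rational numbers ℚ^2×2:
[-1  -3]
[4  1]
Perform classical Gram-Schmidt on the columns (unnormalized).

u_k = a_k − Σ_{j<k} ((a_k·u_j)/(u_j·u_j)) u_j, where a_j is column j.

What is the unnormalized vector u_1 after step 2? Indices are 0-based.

Step 1: u_0 = a_0 = (-1, 4).
Step 2: u_1 = a_1 − (7/17)·u_0 = (-44/17, -11/17).

u_1 = (-44/17, -11/17)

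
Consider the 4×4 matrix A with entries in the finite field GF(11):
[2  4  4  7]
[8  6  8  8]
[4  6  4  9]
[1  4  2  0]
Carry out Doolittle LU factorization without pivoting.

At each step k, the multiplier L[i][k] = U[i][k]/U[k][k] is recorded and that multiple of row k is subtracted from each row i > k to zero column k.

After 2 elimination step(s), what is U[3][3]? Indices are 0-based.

U[3][3] = 9

Step 1: pivot at (0,0) is 2.
  row1 ← row1 − (4)·row0  ⇒  L[1][0]=4, U row1=(0, 1, 3, 2)
  row2 ← row2 − (2)·row0  ⇒  L[2][0]=2, U row2=(0, 9, 7, 6)
  row3 ← row3 − (6)·row0  ⇒  L[3][0]=6, U row3=(0, 2, 0, 2)
Step 2: pivot at (1,1) is 1.
  row2 ← row2 − (9)·row1  ⇒  L[2][1]=9, U row2=(0, 0, 2, 10)
  row3 ← row3 − (2)·row1  ⇒  L[3][1]=2, U row3=(0, 0, 5, 9)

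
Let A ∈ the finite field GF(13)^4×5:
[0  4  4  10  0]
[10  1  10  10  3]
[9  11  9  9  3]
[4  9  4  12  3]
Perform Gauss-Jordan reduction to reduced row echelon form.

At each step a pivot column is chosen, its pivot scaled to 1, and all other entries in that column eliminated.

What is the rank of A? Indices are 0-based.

step 1: exchange rows 0,1
step 1: normalize row 0 (÷10) = (1, 4, 1, 1, 12)
  row 2: subtract 9×row0 = (0, 1, 0, 0, 12)
  row 3: subtract 4×row0 = (0, 6, 0, 8, 7)
step 2: normalize row 1 (÷4) = (0, 1, 1, 9, 0)
  row 0: subtract 4×row1 = (1, 0, 10, 4, 12)
  row 2: subtract 1×row1 = (0, 0, 12, 4, 12)
  row 3: subtract 6×row1 = (0, 0, 7, 6, 7)
step 3: normalize row 2 (÷12) = (0, 0, 1, 9, 1)
  row 0: subtract 10×row2 = (1, 0, 0, 5, 2)
  row 1: subtract 1×row2 = (0, 1, 0, 0, 12)
  row 3: subtract 7×row2 = (0, 0, 0, 8, 0)
step 4: normalize row 3 (÷8) = (0, 0, 0, 1, 0)
  row 0: subtract 5×row3 = (1, 0, 0, 0, 2)
  row 2: subtract 9×row3 = (0, 0, 1, 0, 1)

rank = 4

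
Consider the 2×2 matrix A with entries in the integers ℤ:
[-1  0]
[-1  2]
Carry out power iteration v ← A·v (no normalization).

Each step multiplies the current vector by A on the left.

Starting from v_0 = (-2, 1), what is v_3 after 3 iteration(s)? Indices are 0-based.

v_0 = (-2, 1).
v_1 = A·v_0 = (2, 4).
v_2 = A·v_1 = (-2, 6).
v_3 = A·v_2 = (2, 14).

v_3 = (2, 14)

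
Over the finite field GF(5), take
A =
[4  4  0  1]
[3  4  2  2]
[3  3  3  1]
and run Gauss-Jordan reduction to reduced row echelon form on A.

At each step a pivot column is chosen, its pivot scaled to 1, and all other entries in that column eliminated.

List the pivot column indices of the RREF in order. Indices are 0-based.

pivot columns: 0, 1, 2

step 1: normalize row 0 (÷4) = (1, 1, 0, 4)
  row 1: subtract 3×row0 = (0, 1, 2, 0)
  row 2: subtract 3×row0 = (0, 0, 3, 4)
step 2: normalize row 1 (÷1) = (0, 1, 2, 0)
  row 0: subtract 1×row1 = (1, 0, 3, 4)
step 3: normalize row 2 (÷3) = (0, 0, 1, 3)
  row 0: subtract 3×row2 = (1, 0, 0, 0)
  row 1: subtract 2×row2 = (0, 1, 0, 4)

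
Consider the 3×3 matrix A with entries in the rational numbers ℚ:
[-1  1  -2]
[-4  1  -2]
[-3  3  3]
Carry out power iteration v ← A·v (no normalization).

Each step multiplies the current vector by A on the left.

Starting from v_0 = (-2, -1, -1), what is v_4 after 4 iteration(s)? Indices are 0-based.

v_0 = (-2, -1, -1).
v_1 = A·v_0 = (3, 9, 0).
v_2 = A·v_1 = (6, -3, 18).
v_3 = A·v_2 = (-45, -63, 27).
v_4 = A·v_3 = (-72, 63, 27).

v_4 = (-72, 63, 27)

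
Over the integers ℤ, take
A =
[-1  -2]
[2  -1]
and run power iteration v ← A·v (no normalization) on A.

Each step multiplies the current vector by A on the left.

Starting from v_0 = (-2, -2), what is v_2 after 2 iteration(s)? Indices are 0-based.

v_0 = (-2, -2).
v_1 = A·v_0 = (6, -2).
v_2 = A·v_1 = (-2, 14).

v_2 = (-2, 14)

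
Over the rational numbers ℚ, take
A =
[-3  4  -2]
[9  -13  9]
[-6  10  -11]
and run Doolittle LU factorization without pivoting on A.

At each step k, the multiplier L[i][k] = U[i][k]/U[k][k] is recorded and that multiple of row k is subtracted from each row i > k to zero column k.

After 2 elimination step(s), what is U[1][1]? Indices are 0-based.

U[1][1] = -1

[col 0] pivot -3
  R1 -= -3*R0 → (0, -1, 3)  (L[1][0] := -3)
  R2 -= 2*R0 → (0, 2, -7)  (L[2][0] := 2)
[col 1] pivot -1
  R2 -= -2*R1 → (0, 0, -1)  (L[2][1] := -2)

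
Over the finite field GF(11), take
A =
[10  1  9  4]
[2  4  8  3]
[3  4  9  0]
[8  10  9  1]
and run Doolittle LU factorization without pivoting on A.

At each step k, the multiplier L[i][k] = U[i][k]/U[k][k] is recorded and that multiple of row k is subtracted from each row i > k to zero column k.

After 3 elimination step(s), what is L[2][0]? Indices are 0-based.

L[2][0] = 8

Step 1: pivot at (0,0) is 10.
  row1 ← row1 − (9)·row0  ⇒  L[1][0]=9, U row1=(0, 6, 4, 0)
  row2 ← row2 − (8)·row0  ⇒  L[2][0]=8, U row2=(0, 7, 3, 1)
  row3 ← row3 − (3)·row0  ⇒  L[3][0]=3, U row3=(0, 7, 4, 0)
Step 2: pivot at (1,1) is 6.
  row2 ← row2 − (3)·row1  ⇒  L[2][1]=3, U row2=(0, 0, 2, 1)
  row3 ← row3 − (3)·row1  ⇒  L[3][1]=3, U row3=(0, 0, 3, 0)
Step 3: pivot at (2,2) is 2.
  row3 ← row3 − (7)·row2  ⇒  L[3][2]=7, U row3=(0, 0, 0, 4)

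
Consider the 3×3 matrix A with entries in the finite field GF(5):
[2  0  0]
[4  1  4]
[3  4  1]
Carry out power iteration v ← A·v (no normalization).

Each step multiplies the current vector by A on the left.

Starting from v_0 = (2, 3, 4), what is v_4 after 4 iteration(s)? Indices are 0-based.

v_0 = (2, 3, 4).
v_1 = A·v_0 = (4, 2, 2).
v_2 = A·v_1 = (3, 1, 2).
v_3 = A·v_2 = (1, 1, 0).
v_4 = A·v_3 = (2, 0, 2).

v_4 = (2, 0, 2)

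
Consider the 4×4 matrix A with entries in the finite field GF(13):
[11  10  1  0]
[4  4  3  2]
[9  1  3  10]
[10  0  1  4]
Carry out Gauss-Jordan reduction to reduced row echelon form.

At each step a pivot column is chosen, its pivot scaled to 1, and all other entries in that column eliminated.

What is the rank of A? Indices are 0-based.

[1] R0 /= 11  ⇒  (1, 8, 6, 0)
     R1 -= 4·R0  ⇒  (0, 11, 5, 2)
     R2 -= 9·R0  ⇒  (0, 7, 1, 10)
     R3 -= 10·R0  ⇒  (0, 11, 6, 4)
[2] R1 /= 11  ⇒  (0, 1, 4, 12)
     R0 -= 8·R1  ⇒  (1, 0, 0, 8)
     R2 -= 7·R1  ⇒  (0, 0, 12, 4)
     R3 -= 11·R1  ⇒  (0, 0, 1, 2)
[3] R2 /= 12  ⇒  (0, 0, 1, 9)
     R1 -= 4·R2  ⇒  (0, 1, 0, 2)
     R3 -= 1·R2  ⇒  (0, 0, 0, 6)
[4] R3 /= 6  ⇒  (0, 0, 0, 1)
     R0 -= 8·R3  ⇒  (1, 0, 0, 0)
     R1 -= 2·R3  ⇒  (0, 1, 0, 0)
     R2 -= 9·R3  ⇒  (0, 0, 1, 0)

rank = 4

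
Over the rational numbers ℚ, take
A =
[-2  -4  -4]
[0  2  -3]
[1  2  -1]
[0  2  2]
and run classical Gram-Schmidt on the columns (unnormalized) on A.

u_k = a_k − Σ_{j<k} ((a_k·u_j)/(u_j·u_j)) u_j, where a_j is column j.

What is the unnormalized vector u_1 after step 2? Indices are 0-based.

u_1 = (0, 2, 0, 2)

Step 1: u_0 = a_0 = (-2, 0, 1, 0).
Step 2: u_1 = a_1 − (2)·u_0 = (0, 2, 0, 2).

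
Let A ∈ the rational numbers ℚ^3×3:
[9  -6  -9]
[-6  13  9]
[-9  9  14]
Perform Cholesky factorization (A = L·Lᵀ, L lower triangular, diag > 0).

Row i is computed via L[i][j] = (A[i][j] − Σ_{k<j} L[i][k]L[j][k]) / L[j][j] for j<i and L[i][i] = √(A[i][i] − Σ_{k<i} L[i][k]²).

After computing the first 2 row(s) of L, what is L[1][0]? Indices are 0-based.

L[1][0] = -2

Step 1: L[0][0] = √(9) = 3.
  L[1][0] = (-6) / L[0][0] = -2.
Step 2: L[1][1] = √(9) = 3.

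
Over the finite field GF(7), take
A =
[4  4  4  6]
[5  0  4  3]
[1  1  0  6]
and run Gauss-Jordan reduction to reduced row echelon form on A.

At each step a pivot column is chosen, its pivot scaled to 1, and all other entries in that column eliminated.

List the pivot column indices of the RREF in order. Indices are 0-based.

step 1: normalize row 0 (÷4) = (1, 1, 1, 5)
  row 1: subtract 5×row0 = (0, 2, 6, 6)
  row 2: subtract 1×row0 = (0, 0, 6, 1)
step 2: normalize row 1 (÷2) = (0, 1, 3, 3)
  row 0: subtract 1×row1 = (1, 0, 5, 2)
step 3: normalize row 2 (÷6) = (0, 0, 1, 6)
  row 0: subtract 5×row2 = (1, 0, 0, 0)
  row 1: subtract 3×row2 = (0, 1, 0, 6)

pivot columns: 0, 1, 2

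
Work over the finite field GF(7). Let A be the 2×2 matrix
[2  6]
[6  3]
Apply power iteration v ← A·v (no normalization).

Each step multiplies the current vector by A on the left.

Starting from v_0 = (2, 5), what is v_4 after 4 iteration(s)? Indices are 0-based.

v_4 = (5, 6)

v_0 = (2, 5).
v_1 = A·v_0 = (6, 6).
v_2 = A·v_1 = (6, 5).
v_3 = A·v_2 = (0, 2).
v_4 = A·v_3 = (5, 6).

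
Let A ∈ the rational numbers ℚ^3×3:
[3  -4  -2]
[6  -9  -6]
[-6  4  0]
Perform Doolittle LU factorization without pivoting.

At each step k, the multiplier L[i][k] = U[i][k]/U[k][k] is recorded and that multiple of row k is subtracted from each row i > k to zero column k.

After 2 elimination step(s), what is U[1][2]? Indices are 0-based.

U[1][2] = -2

Step 1: pivot at (0,0) is 3.
  row1 ← row1 − (2)·row0  ⇒  L[1][0]=2, U row1=(0, -1, -2)
  row2 ← row2 − (-2)·row0  ⇒  L[2][0]=-2, U row2=(0, -4, -4)
Step 2: pivot at (1,1) is -1.
  row2 ← row2 − (4)·row1  ⇒  L[2][1]=4, U row2=(0, 0, 4)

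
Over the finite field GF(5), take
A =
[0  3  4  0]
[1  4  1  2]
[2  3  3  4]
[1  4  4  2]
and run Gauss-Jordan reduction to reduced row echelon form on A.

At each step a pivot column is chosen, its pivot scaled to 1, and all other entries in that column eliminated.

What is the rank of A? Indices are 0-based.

rank = 3

step 1: exchange rows 0,1
step 1: normalize row 0 (÷1) = (1, 4, 1, 2)
  row 2: subtract 2×row0 = (0, 0, 1, 0)
  row 3: subtract 1×row0 = (0, 0, 3, 0)
step 2: normalize row 1 (÷3) = (0, 1, 3, 0)
  row 0: subtract 4×row1 = (1, 0, 4, 2)
step 3: normalize row 2 (÷1) = (0, 0, 1, 0)
  row 0: subtract 4×row2 = (1, 0, 0, 2)
  row 1: subtract 3×row2 = (0, 1, 0, 0)
  row 3: subtract 3×row2 = (0, 0, 0, 0)
skip col 3 (zero from row 3)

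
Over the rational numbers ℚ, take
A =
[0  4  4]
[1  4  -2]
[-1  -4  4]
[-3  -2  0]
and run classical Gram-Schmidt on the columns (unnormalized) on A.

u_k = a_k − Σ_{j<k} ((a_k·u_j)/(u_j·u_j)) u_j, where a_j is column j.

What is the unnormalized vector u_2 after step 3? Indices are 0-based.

u_2 = (190/47, -67/47, 161/47, -76/47)

Step 1: u_0 = a_0 = (0, 1, -1, -3).
Step 2: u_1 = a_1 − (14/11)·u_0 = (4, 30/11, -30/11, 20/11).
Step 3: u_2 = a_2 − (-6/11)·u_0 − (-1/94)·u_1 = (190/47, -67/47, 161/47, -76/47).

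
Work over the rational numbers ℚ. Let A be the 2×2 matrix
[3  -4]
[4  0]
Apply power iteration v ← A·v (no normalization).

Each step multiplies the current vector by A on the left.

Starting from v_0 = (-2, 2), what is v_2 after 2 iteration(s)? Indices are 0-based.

v_2 = (-10, -56)

v_0 = (-2, 2).
v_1 = A·v_0 = (-14, -8).
v_2 = A·v_1 = (-10, -56).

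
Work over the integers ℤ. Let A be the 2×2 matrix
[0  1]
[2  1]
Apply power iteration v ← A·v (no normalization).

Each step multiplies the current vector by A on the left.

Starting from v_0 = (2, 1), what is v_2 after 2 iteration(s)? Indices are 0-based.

v_0 = (2, 1).
v_1 = A·v_0 = (1, 5).
v_2 = A·v_1 = (5, 7).

v_2 = (5, 7)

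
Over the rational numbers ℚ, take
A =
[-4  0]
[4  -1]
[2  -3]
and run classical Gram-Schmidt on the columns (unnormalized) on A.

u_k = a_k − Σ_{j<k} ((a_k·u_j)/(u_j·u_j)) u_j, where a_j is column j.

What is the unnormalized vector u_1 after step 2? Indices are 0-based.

Step 1: u_0 = a_0 = (-4, 4, 2).
Step 2: u_1 = a_1 − (-5/18)·u_0 = (-10/9, 1/9, -22/9).

u_1 = (-10/9, 1/9, -22/9)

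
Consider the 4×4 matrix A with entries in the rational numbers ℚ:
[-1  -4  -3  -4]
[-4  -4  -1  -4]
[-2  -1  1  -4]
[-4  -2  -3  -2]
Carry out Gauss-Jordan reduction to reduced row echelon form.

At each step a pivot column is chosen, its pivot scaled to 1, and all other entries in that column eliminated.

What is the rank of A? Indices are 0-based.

rank = 4

[1] R0 /= -1  ⇒  (1, 4, 3, 4)
     R1 -= -4·R0  ⇒  (0, 12, 11, 12)
     R2 -= -2·R0  ⇒  (0, 7, 7, 4)
     R3 -= -4·R0  ⇒  (0, 14, 9, 14)
[2] R1 /= 12  ⇒  (0, 1, 11/12, 1)
     R0 -= 4·R1  ⇒  (1, 0, -2/3, 0)
     R2 -= 7·R1  ⇒  (0, 0, 7/12, -3)
     R3 -= 14·R1  ⇒  (0, 0, -23/6, 0)
[3] R2 /= 7/12  ⇒  (0, 0, 1, -36/7)
     R0 -= -2/3·R2  ⇒  (1, 0, 0, -24/7)
     R1 -= 11/12·R2  ⇒  (0, 1, 0, 40/7)
     R3 -= -23/6·R2  ⇒  (0, 0, 0, -138/7)
[4] R3 /= -138/7  ⇒  (0, 0, 0, 1)
     R0 -= -24/7·R3  ⇒  (1, 0, 0, 0)
     R1 -= 40/7·R3  ⇒  (0, 1, 0, 0)
     R2 -= -36/7·R3  ⇒  (0, 0, 1, 0)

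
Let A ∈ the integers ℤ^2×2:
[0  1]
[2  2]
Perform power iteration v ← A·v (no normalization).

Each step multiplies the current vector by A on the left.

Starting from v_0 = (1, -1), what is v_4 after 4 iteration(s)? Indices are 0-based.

v_0 = (1, -1).
v_1 = A·v_0 = (-1, 0).
v_2 = A·v_1 = (0, -2).
v_3 = A·v_2 = (-2, -4).
v_4 = A·v_3 = (-4, -12).

v_4 = (-4, -12)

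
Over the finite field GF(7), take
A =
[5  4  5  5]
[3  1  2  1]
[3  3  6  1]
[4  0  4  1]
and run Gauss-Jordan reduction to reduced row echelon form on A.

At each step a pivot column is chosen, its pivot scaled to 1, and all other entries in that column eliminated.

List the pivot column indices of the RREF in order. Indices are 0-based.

pivot columns: 0, 1, 2, 3

[1] R0 /= 5  ⇒  (1, 5, 1, 1)
     R1 -= 3·R0  ⇒  (0, 0, 6, 5)
     R2 -= 3·R0  ⇒  (0, 2, 3, 5)
     R3 -= 4·R0  ⇒  (0, 1, 0, 4)
[2] R1 <-> R2
[2] R1 /= 2  ⇒  (0, 1, 5, 6)
     R0 -= 5·R1  ⇒  (1, 0, 4, 6)
     R3 -= 1·R1  ⇒  (0, 0, 2, 5)
[3] R2 /= 6  ⇒  (0, 0, 1, 2)
     R0 -= 4·R2  ⇒  (1, 0, 0, 5)
     R1 -= 5·R2  ⇒  (0, 1, 0, 3)
     R3 -= 2·R2  ⇒  (0, 0, 0, 1)
[4] R3 /= 1  ⇒  (0, 0, 0, 1)
     R0 -= 5·R3  ⇒  (1, 0, 0, 0)
     R1 -= 3·R3  ⇒  (0, 1, 0, 0)
     R2 -= 2·R3  ⇒  (0, 0, 1, 0)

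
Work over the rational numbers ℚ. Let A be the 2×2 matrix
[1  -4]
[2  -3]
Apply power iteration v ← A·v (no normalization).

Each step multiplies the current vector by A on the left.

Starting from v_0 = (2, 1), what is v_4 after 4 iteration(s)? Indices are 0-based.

v_4 = (-14, 17)

v_0 = (2, 1).
v_1 = A·v_0 = (-2, 1).
v_2 = A·v_1 = (-6, -7).
v_3 = A·v_2 = (22, 9).
v_4 = A·v_3 = (-14, 17).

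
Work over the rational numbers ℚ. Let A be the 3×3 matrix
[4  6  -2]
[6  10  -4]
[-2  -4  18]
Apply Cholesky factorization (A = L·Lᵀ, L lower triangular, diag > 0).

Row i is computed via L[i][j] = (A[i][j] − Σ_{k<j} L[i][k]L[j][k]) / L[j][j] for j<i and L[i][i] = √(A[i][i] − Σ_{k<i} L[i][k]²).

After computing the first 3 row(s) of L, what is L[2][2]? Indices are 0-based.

Step 1: L[0][0] = √(4) = 2.
  L[1][0] = (6) / L[0][0] = 3.
Step 2: L[1][1] = √(1) = 1.
  L[2][0] = (-2) / L[0][0] = -1.
  L[2][1] = (-1) / L[1][1] = -1.
Step 3: L[2][2] = √(16) = 4.

L[2][2] = 4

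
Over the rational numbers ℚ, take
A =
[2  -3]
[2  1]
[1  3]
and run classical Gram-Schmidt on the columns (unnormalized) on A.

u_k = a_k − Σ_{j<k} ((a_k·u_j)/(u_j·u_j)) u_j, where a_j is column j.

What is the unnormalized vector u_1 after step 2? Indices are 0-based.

u_1 = (-25/9, 11/9, 28/9)

Step 1: u_0 = a_0 = (2, 2, 1).
Step 2: u_1 = a_1 − (-1/9)·u_0 = (-25/9, 11/9, 28/9).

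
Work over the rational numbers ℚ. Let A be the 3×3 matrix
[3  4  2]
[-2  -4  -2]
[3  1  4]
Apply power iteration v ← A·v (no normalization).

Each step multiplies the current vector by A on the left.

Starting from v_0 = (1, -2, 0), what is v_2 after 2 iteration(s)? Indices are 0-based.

v_2 = (11, -16, -5)

v_0 = (1, -2, 0).
v_1 = A·v_0 = (-5, 6, 1).
v_2 = A·v_1 = (11, -16, -5).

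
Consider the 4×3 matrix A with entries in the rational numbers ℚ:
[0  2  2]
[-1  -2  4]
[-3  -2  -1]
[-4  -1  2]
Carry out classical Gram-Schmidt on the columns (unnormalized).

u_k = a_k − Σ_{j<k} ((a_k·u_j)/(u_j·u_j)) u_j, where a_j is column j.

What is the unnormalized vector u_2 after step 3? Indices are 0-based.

Step 1: u_0 = a_0 = (0, -1, -3, -4).
Step 2: u_1 = a_1 − (6/13)·u_0 = (2, -20/13, -8/13, 11/13).
Step 3: u_2 = a_2 − (-9/26)·u_0 − (2/97)·u_1 = (190/97, 715/194, -393/194, 58/97).

u_2 = (190/97, 715/194, -393/194, 58/97)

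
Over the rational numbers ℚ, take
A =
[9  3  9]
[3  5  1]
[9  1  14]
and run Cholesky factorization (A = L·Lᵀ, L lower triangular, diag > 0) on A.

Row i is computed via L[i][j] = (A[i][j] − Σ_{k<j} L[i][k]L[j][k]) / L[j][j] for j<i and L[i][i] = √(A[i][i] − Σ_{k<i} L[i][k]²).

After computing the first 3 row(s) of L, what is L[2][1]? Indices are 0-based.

Step 1: L[0][0] = √(9) = 3.
  L[1][0] = (3) / L[0][0] = 1.
Step 2: L[1][1] = √(4) = 2.
  L[2][0] = (9) / L[0][0] = 3.
  L[2][1] = (-2) / L[1][1] = -1.
Step 3: L[2][2] = √(4) = 2.

L[2][1] = -1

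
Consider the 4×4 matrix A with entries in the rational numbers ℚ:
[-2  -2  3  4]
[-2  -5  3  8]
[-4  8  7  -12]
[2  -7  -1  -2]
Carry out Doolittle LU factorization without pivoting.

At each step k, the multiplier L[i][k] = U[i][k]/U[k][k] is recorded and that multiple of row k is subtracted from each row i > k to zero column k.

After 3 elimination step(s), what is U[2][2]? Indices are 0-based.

U[2][2] = 1

[col 0] pivot -2
  R1 -= 1*R0 → (0, -3, 0, 4)  (L[1][0] := 1)
  R2 -= 2*R0 → (0, 12, 1, -20)  (L[2][0] := 2)
  R3 -= -1*R0 → (0, -9, 2, 2)  (L[3][0] := -1)
[col 1] pivot -3
  R2 -= -4*R1 → (0, 0, 1, -4)  (L[2][1] := -4)
  R3 -= 3*R1 → (0, 0, 2, -10)  (L[3][1] := 3)
[col 2] pivot 1
  R3 -= 2*R2 → (0, 0, 0, -2)  (L[3][2] := 2)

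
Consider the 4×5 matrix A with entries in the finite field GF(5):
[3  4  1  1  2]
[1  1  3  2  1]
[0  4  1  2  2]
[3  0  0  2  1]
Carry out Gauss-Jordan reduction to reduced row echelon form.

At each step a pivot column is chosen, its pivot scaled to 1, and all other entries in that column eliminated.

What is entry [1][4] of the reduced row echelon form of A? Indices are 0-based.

pivot(0,0)=3: scale R0 → (1, 3, 2, 2, 4)
  clear (1,0): R1 −= (1)R0 → (0, 3, 1, 0, 2)
  clear (3,0): R3 −= (3)R0 → (0, 1, 4, 1, 4)
pivot(1,1)=3: scale R1 → (0, 1, 2, 0, 4)
  clear (0,1): R0 −= (3)R1 → (1, 0, 1, 2, 2)
  clear (2,1): R2 −= (4)R1 → (0, 0, 3, 2, 1)
  clear (3,1): R3 −= (1)R1 → (0, 0, 2, 1, 0)
pivot(2,2)=3: scale R2 → (0, 0, 1, 4, 2)
  clear (0,2): R0 −= (1)R2 → (1, 0, 0, 3, 0)
  clear (1,2): R1 −= (2)R2 → (0, 1, 0, 2, 0)
  clear (3,2): R3 −= (2)R2 → (0, 0, 0, 3, 1)
pivot(3,3)=3: scale R3 → (0, 0, 0, 1, 2)
  clear (0,3): R0 −= (3)R3 → (1, 0, 0, 0, 4)
  clear (1,3): R1 −= (2)R3 → (0, 1, 0, 0, 1)
  clear (2,3): R2 −= (4)R3 → (0, 0, 1, 0, 4)

M[1][4] = 1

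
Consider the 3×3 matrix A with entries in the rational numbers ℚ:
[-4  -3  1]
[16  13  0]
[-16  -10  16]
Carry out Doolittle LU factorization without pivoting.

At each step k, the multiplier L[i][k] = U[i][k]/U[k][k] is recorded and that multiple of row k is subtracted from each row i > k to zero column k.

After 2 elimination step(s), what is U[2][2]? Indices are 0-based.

U[2][2] = 4

Step 1: pivot at (0,0) is -4.
  row1 ← row1 − (-4)·row0  ⇒  L[1][0]=-4, U row1=(0, 1, 4)
  row2 ← row2 − (4)·row0  ⇒  L[2][0]=4, U row2=(0, 2, 12)
Step 2: pivot at (1,1) is 1.
  row2 ← row2 − (2)·row1  ⇒  L[2][1]=2, U row2=(0, 0, 4)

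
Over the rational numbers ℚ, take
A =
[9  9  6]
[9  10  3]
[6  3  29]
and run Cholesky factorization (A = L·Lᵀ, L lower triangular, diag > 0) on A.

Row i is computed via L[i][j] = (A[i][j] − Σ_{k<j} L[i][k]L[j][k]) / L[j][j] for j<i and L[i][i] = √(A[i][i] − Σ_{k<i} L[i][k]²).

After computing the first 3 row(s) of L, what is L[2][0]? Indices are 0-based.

L[2][0] = 2

Step 1: L[0][0] = √(9) = 3.
  L[1][0] = (9) / L[0][0] = 3.
Step 2: L[1][1] = √(1) = 1.
  L[2][0] = (6) / L[0][0] = 2.
  L[2][1] = (-3) / L[1][1] = -3.
Step 3: L[2][2] = √(16) = 4.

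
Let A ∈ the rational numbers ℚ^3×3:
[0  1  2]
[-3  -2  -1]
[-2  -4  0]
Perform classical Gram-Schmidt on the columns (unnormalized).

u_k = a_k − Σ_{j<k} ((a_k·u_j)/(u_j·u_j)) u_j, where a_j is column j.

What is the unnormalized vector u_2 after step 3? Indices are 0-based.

u_2 = (144/77, -36/77, 54/77)

Step 1: u_0 = a_0 = (0, -3, -2).
Step 2: u_1 = a_1 − (14/13)·u_0 = (1, 16/13, -24/13).
Step 3: u_2 = a_2 − (3/13)·u_0 − (10/77)·u_1 = (144/77, -36/77, 54/77).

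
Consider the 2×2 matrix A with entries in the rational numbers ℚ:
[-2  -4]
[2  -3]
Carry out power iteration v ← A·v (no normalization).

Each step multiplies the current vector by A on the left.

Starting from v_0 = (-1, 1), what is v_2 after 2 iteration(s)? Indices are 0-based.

v_2 = (24, 11)

v_0 = (-1, 1).
v_1 = A·v_0 = (-2, -5).
v_2 = A·v_1 = (24, 11).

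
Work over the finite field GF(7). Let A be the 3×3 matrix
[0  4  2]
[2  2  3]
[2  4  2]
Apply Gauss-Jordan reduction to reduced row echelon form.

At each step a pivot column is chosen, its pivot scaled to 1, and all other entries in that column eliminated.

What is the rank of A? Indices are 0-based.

step 1: exchange rows 0,1
step 1: normalize row 0 (÷2) = (1, 1, 5)
  row 2: subtract 2×row0 = (0, 2, 6)
step 2: normalize row 1 (÷4) = (0, 1, 4)
  row 0: subtract 1×row1 = (1, 0, 1)
  row 2: subtract 2×row1 = (0, 0, 5)
step 3: normalize row 2 (÷5) = (0, 0, 1)
  row 0: subtract 1×row2 = (1, 0, 0)
  row 1: subtract 4×row2 = (0, 1, 0)

rank = 3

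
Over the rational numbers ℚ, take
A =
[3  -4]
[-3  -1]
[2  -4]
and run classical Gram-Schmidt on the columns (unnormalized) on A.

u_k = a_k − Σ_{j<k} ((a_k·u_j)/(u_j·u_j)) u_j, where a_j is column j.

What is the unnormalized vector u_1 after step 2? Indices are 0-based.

u_1 = (-37/22, -73/22, -27/11)

Step 1: u_0 = a_0 = (3, -3, 2).
Step 2: u_1 = a_1 − (-17/22)·u_0 = (-37/22, -73/22, -27/11).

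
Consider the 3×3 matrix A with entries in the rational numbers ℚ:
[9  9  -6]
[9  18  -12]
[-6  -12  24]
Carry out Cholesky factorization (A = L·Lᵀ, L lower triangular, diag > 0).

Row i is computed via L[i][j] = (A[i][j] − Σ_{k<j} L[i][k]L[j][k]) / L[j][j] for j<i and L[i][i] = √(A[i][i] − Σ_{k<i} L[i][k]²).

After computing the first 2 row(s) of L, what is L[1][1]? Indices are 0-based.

L[1][1] = 3

Step 1: L[0][0] = √(9) = 3.
  L[1][0] = (9) / L[0][0] = 3.
Step 2: L[1][1] = √(9) = 3.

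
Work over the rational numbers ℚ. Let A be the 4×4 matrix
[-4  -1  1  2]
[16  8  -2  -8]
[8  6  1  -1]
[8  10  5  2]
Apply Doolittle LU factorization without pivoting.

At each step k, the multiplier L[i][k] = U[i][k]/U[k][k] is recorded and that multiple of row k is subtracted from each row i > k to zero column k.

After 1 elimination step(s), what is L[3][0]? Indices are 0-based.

L[3][0] = -2

k=0: U[0][0]=-4
  eliminate (1,0): mult=-4, new row 1: (0, 4, 2, 0); set L[1][0]=-4
  eliminate (2,0): mult=-2, new row 2: (0, 4, 3, 3); set L[2][0]=-2
  eliminate (3,0): mult=-2, new row 3: (0, 8, 7, 6); set L[3][0]=-2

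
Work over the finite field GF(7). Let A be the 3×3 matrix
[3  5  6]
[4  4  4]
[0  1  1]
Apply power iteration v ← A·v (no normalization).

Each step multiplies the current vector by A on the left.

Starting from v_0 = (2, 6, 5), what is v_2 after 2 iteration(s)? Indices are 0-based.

v_2 = (6, 5, 0)

v_0 = (2, 6, 5).
v_1 = A·v_0 = (3, 3, 4).
v_2 = A·v_1 = (6, 5, 0).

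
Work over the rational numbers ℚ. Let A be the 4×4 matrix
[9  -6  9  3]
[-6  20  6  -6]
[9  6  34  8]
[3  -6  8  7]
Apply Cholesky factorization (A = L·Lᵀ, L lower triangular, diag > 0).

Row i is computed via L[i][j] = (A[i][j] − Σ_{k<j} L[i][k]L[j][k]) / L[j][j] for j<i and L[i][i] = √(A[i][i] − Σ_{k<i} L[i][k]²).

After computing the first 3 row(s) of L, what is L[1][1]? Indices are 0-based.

Step 1: L[0][0] = √(9) = 3.
  L[1][0] = (-6) / L[0][0] = -2.
Step 2: L[1][1] = √(16) = 4.
  L[2][0] = (9) / L[0][0] = 3.
  L[2][1] = (12) / L[1][1] = 3.
Step 3: L[2][2] = √(16) = 4.

L[1][1] = 4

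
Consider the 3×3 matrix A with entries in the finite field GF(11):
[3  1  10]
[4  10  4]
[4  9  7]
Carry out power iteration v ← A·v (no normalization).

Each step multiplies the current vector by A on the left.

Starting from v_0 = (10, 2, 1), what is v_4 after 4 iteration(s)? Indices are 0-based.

v_0 = (10, 2, 1).
v_1 = A·v_0 = (9, 9, 10).
v_2 = A·v_1 = (4, 1, 0).
v_3 = A·v_2 = (2, 4, 3).
v_4 = A·v_3 = (7, 5, 10).

v_4 = (7, 5, 10)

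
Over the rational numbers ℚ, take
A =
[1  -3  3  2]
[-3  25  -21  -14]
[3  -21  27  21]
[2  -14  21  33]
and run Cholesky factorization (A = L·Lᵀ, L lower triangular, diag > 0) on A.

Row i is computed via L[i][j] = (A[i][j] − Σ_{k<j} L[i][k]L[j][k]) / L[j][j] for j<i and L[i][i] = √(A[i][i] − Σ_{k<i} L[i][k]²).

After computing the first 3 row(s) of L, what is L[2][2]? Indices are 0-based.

L[2][2] = 3

Step 1: L[0][0] = √(1) = 1.
  L[1][0] = (-3) / L[0][0] = -3.
Step 2: L[1][1] = √(16) = 4.
  L[2][0] = (3) / L[0][0] = 3.
  L[2][1] = (-12) / L[1][1] = -3.
Step 3: L[2][2] = √(9) = 3.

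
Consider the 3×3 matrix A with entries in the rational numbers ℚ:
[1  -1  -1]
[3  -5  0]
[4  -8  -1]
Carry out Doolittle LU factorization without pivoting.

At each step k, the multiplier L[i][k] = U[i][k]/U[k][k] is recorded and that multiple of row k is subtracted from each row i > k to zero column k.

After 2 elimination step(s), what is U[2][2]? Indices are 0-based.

U[2][2] = -3

[col 0] pivot 1
  R1 -= 3*R0 → (0, -2, 3)  (L[1][0] := 3)
  R2 -= 4*R0 → (0, -4, 3)  (L[2][0] := 4)
[col 1] pivot -2
  R2 -= 2*R1 → (0, 0, -3)  (L[2][1] := 2)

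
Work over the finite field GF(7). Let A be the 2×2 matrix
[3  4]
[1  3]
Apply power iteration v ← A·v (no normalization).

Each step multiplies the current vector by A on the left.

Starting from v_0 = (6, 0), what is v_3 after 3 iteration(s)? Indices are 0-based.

v_3 = (0, 4)

v_0 = (6, 0).
v_1 = A·v_0 = (4, 6).
v_2 = A·v_1 = (1, 1).
v_3 = A·v_2 = (0, 4).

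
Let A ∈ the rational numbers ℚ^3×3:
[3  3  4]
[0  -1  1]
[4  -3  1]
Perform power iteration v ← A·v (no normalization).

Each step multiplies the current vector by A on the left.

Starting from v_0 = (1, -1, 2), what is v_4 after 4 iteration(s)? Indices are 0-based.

v_4 = (2297, 264, 1624)

v_0 = (1, -1, 2).
v_1 = A·v_0 = (8, 3, 9).
v_2 = A·v_1 = (69, 6, 32).
v_3 = A·v_2 = (353, 26, 290).
v_4 = A·v_3 = (2297, 264, 1624).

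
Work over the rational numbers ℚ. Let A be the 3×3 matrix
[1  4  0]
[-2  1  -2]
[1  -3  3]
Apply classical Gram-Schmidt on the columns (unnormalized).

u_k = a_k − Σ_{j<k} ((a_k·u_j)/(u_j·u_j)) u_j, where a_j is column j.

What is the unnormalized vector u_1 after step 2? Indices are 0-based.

Step 1: u_0 = a_0 = (1, -2, 1).
Step 2: u_1 = a_1 − (-1/6)·u_0 = (25/6, 2/3, -17/6).

u_1 = (25/6, 2/3, -17/6)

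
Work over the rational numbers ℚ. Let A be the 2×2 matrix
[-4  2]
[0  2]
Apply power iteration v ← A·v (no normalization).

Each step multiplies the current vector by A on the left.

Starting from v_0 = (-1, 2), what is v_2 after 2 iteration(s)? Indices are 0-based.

v_0 = (-1, 2).
v_1 = A·v_0 = (8, 4).
v_2 = A·v_1 = (-24, 8).

v_2 = (-24, 8)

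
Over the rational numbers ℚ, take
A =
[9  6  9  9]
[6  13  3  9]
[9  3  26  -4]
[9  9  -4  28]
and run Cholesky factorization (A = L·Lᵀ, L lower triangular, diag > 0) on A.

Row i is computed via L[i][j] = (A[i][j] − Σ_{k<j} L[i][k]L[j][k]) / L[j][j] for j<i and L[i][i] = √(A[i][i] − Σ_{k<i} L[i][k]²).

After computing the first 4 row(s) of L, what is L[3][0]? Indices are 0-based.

Step 1: L[0][0] = √(9) = 3.
  L[1][0] = (6) / L[0][0] = 2.
Step 2: L[1][1] = √(9) = 3.
  L[2][0] = (9) / L[0][0] = 3.
  L[2][1] = (-3) / L[1][1] = -1.
Step 3: L[2][2] = √(16) = 4.
  L[3][0] = (9) / L[0][0] = 3.
  L[3][1] = (3) / L[1][1] = 1.
  L[3][2] = (-12) / L[2][2] = -3.
Step 4: L[3][3] = √(9) = 3.

L[3][0] = 3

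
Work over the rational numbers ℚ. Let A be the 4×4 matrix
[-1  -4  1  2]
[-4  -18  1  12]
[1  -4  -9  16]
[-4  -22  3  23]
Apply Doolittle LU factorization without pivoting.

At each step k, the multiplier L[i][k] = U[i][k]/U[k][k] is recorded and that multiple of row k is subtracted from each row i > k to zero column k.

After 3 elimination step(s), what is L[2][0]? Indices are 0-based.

Step 1: pivot at (0,0) is -1.
  row1 ← row1 − (4)·row0  ⇒  L[1][0]=4, U row1=(0, -2, -3, 4)
  row2 ← row2 − (-1)·row0  ⇒  L[2][0]=-1, U row2=(0, -8, -8, 18)
  row3 ← row3 − (4)·row0  ⇒  L[3][0]=4, U row3=(0, -6, -1, 15)
Step 2: pivot at (1,1) is -2.
  row2 ← row2 − (4)·row1  ⇒  L[2][1]=4, U row2=(0, 0, 4, 2)
  row3 ← row3 − (3)·row1  ⇒  L[3][1]=3, U row3=(0, 0, 8, 3)
Step 3: pivot at (2,2) is 4.
  row3 ← row3 − (2)·row2  ⇒  L[3][2]=2, U row3=(0, 0, 0, -1)

L[2][0] = -1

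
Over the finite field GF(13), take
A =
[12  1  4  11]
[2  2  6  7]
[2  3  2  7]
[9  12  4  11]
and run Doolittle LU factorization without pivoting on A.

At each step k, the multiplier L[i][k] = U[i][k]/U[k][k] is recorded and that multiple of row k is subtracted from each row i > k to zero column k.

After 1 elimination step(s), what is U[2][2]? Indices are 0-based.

U[2][2] = 10

k=0: U[0][0]=12
  eliminate (1,0): mult=11, new row 1: (0, 4, 1, 3); set L[1][0]=11
  eliminate (2,0): mult=11, new row 2: (0, 5, 10, 3); set L[2][0]=11
  eliminate (3,0): mult=4, new row 3: (0, 8, 1, 6); set L[3][0]=4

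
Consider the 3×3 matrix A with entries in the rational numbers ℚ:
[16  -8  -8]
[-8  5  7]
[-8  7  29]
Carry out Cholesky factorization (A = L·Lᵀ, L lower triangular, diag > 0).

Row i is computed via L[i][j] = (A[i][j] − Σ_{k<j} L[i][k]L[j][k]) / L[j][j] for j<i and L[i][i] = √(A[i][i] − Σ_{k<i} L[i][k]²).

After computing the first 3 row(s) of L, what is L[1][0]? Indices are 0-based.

Step 1: L[0][0] = √(16) = 4.
  L[1][0] = (-8) / L[0][0] = -2.
Step 2: L[1][1] = √(1) = 1.
  L[2][0] = (-8) / L[0][0] = -2.
  L[2][1] = (3) / L[1][1] = 3.
Step 3: L[2][2] = √(16) = 4.

L[1][0] = -2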